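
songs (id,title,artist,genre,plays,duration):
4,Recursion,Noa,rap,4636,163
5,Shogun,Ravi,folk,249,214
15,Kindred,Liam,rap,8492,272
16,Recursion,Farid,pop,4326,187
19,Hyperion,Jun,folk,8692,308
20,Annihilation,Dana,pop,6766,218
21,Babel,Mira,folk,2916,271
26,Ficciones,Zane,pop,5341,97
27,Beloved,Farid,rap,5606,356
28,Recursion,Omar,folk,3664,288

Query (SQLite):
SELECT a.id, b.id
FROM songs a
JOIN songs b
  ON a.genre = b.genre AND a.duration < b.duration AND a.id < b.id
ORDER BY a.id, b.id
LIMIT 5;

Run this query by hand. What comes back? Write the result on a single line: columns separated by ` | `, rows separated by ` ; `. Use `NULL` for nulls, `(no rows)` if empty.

Pairs (a,b) with same genre, a.duration < b.duration, a.id < b.id.
genre groups: folk:{5,19,21,28} pop:{16,20,26} rap:{4,15,27}
Ordered by (a.id, b.id); first 5.

4 | 15 ; 4 | 27 ; 5 | 19 ; 5 | 21 ; 5 | 28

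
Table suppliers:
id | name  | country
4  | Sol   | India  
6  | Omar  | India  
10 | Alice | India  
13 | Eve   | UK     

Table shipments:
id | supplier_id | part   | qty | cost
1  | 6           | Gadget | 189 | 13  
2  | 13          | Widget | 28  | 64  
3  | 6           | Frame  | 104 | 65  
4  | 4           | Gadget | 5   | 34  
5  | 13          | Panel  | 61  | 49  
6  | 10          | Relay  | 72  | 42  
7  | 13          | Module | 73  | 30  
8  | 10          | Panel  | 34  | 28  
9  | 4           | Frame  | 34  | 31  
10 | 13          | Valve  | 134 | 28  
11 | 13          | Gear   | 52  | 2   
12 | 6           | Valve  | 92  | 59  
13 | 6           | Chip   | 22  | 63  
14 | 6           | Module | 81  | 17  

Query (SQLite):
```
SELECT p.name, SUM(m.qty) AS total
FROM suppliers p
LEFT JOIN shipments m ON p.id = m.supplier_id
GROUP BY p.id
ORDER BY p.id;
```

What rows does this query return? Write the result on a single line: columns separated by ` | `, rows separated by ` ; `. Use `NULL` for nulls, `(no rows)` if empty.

LEFT JOIN keeps every suppliers row; unmatched ones get NULL for shipments columns.
Group by suppliers.id and compute SUM(m.qty). SUM over an all-NULL group is NULL.
  4: ids {4, 9} → SUM(m.qty)=39
  6: ids {1, 3, 12, 13, 14} → SUM(m.qty)=488
  10: ids {6, 8} → SUM(m.qty)=106
  13: ids {2, 5, 7, 10, 11} → SUM(m.qty)=348

Sol | 39 ; Omar | 488 ; Alice | 106 ; Eve | 348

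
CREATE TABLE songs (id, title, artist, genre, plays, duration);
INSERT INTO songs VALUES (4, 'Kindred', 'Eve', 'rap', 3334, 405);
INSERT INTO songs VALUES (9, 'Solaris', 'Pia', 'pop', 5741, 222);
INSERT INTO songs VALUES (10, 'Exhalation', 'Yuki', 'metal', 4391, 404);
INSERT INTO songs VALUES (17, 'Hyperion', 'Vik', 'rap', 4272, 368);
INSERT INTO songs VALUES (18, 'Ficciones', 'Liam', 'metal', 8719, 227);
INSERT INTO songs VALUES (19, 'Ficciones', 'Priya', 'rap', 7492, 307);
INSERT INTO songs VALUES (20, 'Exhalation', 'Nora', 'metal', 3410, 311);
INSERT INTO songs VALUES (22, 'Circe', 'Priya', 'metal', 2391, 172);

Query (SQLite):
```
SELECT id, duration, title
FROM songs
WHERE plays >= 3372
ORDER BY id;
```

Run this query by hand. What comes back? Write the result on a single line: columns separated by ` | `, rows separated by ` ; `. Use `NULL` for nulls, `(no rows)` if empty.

plays >= 3372: ids {9, 10, 17, 18, 19, 20}

9 | 222 | Solaris ; 10 | 404 | Exhalation ; 17 | 368 | Hyperion ; 18 | 227 | Ficciones ; 19 | 307 | Ficciones ; 20 | 311 | Exhalation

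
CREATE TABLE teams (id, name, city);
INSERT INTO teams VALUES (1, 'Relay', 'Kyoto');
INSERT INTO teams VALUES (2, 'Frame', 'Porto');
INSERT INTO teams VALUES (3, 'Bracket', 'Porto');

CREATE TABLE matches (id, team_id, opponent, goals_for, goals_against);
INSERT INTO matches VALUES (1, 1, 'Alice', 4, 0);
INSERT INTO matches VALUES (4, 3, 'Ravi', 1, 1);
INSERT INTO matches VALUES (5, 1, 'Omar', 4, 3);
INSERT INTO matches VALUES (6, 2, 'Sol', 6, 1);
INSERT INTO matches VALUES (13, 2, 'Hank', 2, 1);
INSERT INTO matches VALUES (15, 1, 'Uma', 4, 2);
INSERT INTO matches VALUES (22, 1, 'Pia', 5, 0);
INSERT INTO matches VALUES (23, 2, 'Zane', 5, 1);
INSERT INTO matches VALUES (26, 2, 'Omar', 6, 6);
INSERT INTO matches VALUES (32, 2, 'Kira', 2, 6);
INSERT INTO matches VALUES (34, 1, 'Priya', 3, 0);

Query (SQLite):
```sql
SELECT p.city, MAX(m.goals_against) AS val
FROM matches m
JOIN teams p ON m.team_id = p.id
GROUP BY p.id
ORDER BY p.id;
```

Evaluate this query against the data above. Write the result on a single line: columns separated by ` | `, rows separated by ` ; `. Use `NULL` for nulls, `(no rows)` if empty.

Kyoto | 3 ; Porto | 6 ; Porto | 1

Join each matches row to its teams via team_id.
Group joined rows by teams.id; compute MAX(m.goals_against) per group.
  1: ids {1, 5, 15, 22, 34} → MAX(m.goals_against)=3
  2: ids {6, 13, 23, 26, 32} → MAX(m.goals_against)=6
  3: ids {4} → MAX(m.goals_against)=1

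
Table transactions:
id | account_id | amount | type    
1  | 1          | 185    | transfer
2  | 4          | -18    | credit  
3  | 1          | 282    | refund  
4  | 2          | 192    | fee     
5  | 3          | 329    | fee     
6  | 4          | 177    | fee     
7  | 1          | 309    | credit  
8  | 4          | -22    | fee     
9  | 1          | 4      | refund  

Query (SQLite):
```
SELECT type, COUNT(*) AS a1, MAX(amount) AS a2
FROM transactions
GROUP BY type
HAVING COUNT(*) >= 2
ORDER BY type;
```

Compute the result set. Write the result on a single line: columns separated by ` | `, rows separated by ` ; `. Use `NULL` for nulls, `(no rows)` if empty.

credit | 2 | 309 ; fee | 4 | 329 ; refund | 2 | 282

Group transactions by type.
Per group compute: COUNT(*), MAX(amount).
HAVING: drop groups with fewer than 2 rows.
  credit: ids {2, 7} → COUNT(*)=2, MAX(amount)=309
  fee: ids {4, 5, 6, 8} → COUNT(*)=4, MAX(amount)=329
  refund: ids {3, 9} → COUNT(*)=2, MAX(amount)=282
  transfer: ids {1} → COUNT(*)=1, MAX(amount)=185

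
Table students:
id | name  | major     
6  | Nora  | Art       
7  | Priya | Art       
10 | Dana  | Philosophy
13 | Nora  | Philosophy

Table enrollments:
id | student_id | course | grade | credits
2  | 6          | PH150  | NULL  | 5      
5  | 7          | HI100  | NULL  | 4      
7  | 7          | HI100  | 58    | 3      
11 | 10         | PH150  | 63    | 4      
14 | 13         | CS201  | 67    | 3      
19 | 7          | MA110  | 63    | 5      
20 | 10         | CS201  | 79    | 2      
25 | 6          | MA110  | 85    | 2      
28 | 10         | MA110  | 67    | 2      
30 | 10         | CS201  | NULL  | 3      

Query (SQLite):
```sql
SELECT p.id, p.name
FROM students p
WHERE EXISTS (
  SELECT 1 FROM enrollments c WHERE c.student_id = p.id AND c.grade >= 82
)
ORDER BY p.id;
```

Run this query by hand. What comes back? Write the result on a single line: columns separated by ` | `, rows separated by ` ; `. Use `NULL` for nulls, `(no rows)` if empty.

6 | Nora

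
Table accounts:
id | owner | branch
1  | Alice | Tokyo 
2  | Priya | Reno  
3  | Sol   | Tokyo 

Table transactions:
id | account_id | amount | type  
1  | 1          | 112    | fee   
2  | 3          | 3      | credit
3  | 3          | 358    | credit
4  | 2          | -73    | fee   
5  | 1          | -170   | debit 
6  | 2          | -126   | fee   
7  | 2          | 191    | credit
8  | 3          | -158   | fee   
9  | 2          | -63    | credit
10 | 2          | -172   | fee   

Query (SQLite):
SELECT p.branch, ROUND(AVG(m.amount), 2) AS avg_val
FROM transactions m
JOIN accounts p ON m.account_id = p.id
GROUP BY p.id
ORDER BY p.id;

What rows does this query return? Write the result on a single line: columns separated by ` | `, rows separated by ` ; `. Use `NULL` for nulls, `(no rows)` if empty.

Tokyo | -29 ; Reno | -48.6 ; Tokyo | 67.67

Join each transactions row to its accounts via account_id.
Group joined rows by accounts.id; compute ROUND(AVG(m.amount), 2) per group.
  1: ids {1, 5} → ROUND(AVG(m.amount), 2)=-29
  2: ids {4, 6, 7, 9, 10} → ROUND(AVG(m.amount), 2)=-48.6
  3: ids {2, 3, 8} → ROUND(AVG(m.amount), 2)=67.67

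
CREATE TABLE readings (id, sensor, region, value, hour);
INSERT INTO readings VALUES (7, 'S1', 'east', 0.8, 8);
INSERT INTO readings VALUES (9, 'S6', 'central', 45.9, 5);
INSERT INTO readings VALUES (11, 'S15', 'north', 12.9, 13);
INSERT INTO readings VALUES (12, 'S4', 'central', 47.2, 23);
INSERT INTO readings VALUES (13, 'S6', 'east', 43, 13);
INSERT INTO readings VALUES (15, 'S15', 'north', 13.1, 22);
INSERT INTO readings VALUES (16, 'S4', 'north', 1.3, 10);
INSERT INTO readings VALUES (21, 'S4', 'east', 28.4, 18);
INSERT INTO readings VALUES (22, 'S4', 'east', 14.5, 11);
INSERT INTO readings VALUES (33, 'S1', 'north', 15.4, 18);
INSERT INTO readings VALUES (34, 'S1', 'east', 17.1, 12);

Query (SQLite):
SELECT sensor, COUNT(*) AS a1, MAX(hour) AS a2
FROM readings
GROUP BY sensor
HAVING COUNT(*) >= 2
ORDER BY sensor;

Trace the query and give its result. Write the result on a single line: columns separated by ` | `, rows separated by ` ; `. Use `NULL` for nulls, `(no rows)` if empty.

Group readings by sensor.
Per group compute: COUNT(*), MAX(hour).
HAVING: drop groups with fewer than 2 rows.
  S1: ids {7, 33, 34} → COUNT(*)=3, MAX(hour)=18
  S15: ids {11, 15} → COUNT(*)=2, MAX(hour)=22
  S4: ids {12, 16, 21, 22} → COUNT(*)=4, MAX(hour)=23
  S6: ids {9, 13} → COUNT(*)=2, MAX(hour)=13

S1 | 3 | 18 ; S15 | 2 | 22 ; S4 | 4 | 23 ; S6 | 2 | 13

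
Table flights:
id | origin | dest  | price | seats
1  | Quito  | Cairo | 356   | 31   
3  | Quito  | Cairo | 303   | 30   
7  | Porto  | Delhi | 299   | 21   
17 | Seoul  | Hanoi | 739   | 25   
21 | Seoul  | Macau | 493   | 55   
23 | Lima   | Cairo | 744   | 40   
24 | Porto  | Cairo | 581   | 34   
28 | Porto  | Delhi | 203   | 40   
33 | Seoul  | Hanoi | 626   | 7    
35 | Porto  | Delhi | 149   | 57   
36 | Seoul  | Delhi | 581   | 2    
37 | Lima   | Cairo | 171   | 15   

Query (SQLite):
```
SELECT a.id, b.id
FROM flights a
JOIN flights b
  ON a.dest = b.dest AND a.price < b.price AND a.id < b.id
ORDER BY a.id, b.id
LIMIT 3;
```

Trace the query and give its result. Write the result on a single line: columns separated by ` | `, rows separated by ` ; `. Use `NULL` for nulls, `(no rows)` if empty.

1 | 23 ; 1 | 24 ; 3 | 23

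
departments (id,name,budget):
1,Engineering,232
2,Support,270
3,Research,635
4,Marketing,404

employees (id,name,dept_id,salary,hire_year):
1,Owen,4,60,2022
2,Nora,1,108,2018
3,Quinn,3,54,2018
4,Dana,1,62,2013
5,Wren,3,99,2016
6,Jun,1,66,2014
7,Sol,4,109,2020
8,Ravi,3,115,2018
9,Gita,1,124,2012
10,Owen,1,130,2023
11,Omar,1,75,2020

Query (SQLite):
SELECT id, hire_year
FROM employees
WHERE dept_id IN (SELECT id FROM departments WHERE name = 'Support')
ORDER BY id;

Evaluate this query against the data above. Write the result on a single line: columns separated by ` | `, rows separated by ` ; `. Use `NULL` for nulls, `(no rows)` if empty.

(no rows)

Inner query: departments.id where name = 'Support'.
Outer: keep employees rows whose dept_id is in that set.
Inner query → {2}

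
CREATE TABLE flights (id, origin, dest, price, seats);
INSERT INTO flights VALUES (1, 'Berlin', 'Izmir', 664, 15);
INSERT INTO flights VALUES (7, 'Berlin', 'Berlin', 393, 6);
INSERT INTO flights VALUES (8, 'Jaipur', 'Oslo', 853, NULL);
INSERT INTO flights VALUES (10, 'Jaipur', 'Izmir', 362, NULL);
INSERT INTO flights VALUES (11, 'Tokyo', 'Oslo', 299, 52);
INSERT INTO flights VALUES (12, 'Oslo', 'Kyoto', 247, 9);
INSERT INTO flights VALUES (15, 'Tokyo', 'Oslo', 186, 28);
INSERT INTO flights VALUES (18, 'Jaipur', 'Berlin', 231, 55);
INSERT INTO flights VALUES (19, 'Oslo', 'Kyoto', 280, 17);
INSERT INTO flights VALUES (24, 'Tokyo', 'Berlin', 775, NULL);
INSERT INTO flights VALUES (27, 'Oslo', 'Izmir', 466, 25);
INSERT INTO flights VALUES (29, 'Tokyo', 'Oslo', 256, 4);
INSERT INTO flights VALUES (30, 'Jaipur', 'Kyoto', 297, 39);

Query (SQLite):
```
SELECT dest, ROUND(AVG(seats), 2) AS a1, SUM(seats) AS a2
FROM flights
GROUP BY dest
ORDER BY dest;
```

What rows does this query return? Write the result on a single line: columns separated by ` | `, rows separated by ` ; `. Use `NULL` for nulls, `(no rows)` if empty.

Group flights by dest.
Per group compute: ROUND(AVG(seats), 2), SUM(seats).
  Berlin: ids {7, 18, 24} → ROUND(AVG(seats), 2)=30.5, SUM(seats)=61
  Izmir: ids {1, 10, 27} → ROUND(AVG(seats), 2)=20, SUM(seats)=40
  Kyoto: ids {12, 19, 30} → ROUND(AVG(seats), 2)=21.67, SUM(seats)=65
  Oslo: ids {8, 11, 15, 29} → ROUND(AVG(seats), 2)=28, SUM(seats)=84

Berlin | 30.5 | 61 ; Izmir | 20 | 40 ; Kyoto | 21.67 | 65 ; Oslo | 28 | 84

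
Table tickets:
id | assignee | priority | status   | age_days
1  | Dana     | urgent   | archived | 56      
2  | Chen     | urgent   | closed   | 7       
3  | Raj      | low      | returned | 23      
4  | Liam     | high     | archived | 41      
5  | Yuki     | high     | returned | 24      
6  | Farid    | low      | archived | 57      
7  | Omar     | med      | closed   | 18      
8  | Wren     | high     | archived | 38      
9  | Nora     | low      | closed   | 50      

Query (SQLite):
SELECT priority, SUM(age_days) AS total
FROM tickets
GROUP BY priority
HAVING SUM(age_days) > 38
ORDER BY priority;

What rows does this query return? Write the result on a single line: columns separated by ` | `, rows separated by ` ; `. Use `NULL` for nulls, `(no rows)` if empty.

high | 103 ; low | 130 ; urgent | 63

Partition tickets by priority; compute SUM(age_days) within each group.
HAVING: keep groups where SUM(age_days) > 38.
  high: ids {4, 5, 8} → SUM(age_days)=103
  low: ids {3, 6, 9} → SUM(age_days)=130
  med: ids {7} → SUM(age_days)=18
  urgent: ids {1, 2} → SUM(age_days)=63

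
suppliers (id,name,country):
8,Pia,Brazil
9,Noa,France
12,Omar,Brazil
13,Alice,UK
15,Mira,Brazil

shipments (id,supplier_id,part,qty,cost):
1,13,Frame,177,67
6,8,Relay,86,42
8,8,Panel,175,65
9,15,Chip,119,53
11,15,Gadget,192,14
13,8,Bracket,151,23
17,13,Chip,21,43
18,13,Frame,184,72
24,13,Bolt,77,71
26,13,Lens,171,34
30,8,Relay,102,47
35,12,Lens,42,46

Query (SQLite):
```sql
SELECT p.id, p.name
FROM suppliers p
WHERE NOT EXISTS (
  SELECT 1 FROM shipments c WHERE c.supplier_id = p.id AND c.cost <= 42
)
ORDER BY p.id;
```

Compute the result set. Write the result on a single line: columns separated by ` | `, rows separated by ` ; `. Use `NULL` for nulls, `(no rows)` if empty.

9 | Noa ; 12 | Omar

For each suppliers row, check whether any shipments with matching supplier_id has cost <= 42.
Keep rows where that is false.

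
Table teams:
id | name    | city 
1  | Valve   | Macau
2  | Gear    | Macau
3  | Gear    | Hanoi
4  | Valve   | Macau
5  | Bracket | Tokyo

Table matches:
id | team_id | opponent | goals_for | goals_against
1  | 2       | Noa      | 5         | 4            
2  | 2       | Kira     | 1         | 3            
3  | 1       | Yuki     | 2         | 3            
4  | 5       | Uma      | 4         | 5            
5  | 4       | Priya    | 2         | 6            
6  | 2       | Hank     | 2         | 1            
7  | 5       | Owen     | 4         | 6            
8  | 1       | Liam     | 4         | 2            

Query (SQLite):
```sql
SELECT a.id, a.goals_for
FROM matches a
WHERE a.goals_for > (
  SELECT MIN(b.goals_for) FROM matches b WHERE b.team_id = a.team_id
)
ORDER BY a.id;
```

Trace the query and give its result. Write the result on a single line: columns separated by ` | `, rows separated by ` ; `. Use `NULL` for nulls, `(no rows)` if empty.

For each matches row a, compute MIN(goals_for) over rows sharing a.team_id.
Keep row a if a.goals_for > that per-group MIN.
  team_id=1: MIN(goals_for) = 2
  team_id=2: MIN(goals_for) = 1
  team_id=4: MIN(goals_for) = 2
  team_id=5: MIN(goals_for) = 4

1 | 5 ; 6 | 2 ; 8 | 4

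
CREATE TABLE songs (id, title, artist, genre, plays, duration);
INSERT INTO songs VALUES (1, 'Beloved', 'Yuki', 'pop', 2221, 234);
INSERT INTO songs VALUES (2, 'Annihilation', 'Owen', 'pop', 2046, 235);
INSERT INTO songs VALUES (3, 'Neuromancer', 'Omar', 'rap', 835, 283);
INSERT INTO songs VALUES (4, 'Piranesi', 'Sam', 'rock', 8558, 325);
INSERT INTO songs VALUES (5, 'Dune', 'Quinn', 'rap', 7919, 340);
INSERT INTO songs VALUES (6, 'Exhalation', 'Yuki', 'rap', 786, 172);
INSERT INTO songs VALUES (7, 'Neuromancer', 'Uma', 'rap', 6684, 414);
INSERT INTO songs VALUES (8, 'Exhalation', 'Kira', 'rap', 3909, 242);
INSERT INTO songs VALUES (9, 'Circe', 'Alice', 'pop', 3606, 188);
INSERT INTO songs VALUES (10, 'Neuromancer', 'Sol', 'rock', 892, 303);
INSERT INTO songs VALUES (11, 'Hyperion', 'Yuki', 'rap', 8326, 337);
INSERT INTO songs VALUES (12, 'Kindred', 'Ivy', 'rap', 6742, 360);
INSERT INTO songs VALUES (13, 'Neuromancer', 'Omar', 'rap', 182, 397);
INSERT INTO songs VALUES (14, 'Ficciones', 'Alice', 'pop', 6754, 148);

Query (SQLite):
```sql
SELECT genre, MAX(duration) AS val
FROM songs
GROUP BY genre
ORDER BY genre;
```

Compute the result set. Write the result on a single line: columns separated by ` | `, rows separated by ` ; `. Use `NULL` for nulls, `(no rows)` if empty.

Partition songs by genre; compute MAX(duration) within each group.
  pop: ids {1, 2, 9, 14} → MAX(duration)=235
  rap: ids {3, 5, 6, 7, 8, 11, 12, 13} → MAX(duration)=414
  rock: ids {4, 10} → MAX(duration)=325

pop | 235 ; rap | 414 ; rock | 325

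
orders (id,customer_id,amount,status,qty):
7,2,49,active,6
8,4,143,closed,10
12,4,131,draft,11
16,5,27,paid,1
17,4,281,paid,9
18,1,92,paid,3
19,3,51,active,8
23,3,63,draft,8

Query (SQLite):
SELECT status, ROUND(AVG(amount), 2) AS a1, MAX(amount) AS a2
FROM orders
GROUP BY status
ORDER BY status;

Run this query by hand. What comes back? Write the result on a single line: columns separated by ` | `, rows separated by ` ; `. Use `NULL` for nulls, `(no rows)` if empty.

active | 50 | 51 ; closed | 143 | 143 ; draft | 97 | 131 ; paid | 133.33 | 281

Group orders by status.
Per group compute: ROUND(AVG(amount), 2), MAX(amount).
  active: ids {7, 19} → ROUND(AVG(amount), 2)=50, MAX(amount)=51
  closed: ids {8} → ROUND(AVG(amount), 2)=143, MAX(amount)=143
  draft: ids {12, 23} → ROUND(AVG(amount), 2)=97, MAX(amount)=131
  paid: ids {16, 17, 18} → ROUND(AVG(amount), 2)=133.33, MAX(amount)=281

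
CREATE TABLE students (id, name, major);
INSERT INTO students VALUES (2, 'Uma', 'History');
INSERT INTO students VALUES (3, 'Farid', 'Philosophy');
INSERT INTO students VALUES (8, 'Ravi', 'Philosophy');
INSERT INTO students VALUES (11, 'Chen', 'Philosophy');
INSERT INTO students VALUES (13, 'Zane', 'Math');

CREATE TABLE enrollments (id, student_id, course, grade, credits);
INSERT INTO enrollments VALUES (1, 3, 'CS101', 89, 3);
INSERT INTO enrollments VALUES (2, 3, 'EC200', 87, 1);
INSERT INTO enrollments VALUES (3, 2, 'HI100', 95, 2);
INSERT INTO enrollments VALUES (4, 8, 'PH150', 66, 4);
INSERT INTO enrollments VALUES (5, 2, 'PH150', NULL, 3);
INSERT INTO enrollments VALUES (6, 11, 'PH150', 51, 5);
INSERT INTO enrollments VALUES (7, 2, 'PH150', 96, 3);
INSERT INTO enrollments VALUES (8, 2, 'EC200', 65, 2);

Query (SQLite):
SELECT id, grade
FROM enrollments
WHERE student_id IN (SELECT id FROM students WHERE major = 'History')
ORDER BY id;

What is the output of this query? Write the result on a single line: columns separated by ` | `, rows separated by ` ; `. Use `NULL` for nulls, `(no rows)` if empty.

3 | 95 ; 5 | NULL ; 7 | 96 ; 8 | 65

Inner query: students.id where major = 'History'.
Outer: keep enrollments rows whose student_id is in that set.
Inner query → {2}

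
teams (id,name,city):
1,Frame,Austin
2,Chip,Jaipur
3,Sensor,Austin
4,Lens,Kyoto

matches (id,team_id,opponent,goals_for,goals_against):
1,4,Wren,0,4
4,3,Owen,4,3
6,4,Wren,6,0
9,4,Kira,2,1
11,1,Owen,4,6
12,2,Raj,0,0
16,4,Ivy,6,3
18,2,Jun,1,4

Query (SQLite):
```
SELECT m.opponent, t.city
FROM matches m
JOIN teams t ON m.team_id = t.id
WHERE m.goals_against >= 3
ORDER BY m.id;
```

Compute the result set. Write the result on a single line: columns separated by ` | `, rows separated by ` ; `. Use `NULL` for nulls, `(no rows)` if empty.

Each matches row matches the teams row where team_id = teams.id.
Then keep rows with m.goals_against >= 3.

Wren | Kyoto ; Owen | Austin ; Owen | Austin ; Ivy | Kyoto ; Jun | Jaipur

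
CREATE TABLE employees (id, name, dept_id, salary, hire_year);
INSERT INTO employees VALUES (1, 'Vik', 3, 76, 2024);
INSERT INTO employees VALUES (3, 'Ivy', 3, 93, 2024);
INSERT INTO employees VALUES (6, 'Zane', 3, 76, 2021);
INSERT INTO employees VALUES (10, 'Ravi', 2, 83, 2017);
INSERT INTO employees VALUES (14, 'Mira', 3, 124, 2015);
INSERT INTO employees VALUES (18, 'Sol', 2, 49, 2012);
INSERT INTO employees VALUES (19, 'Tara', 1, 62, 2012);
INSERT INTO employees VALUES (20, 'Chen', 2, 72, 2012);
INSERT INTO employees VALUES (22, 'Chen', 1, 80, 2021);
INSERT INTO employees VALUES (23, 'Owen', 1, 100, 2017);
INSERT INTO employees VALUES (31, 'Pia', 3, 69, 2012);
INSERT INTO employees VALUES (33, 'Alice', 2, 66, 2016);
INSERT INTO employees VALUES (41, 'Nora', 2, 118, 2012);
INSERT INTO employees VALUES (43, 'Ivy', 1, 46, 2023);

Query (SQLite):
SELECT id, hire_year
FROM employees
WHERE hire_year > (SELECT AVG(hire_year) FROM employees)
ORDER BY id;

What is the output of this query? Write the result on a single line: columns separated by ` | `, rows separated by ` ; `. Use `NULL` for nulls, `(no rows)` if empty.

Scalar subquery: AVG(hire_year) over all employees rows = 2017.0.
Keep rows where hire_year > that value.

1 | 2024 ; 3 | 2024 ; 6 | 2021 ; 22 | 2021 ; 43 | 2023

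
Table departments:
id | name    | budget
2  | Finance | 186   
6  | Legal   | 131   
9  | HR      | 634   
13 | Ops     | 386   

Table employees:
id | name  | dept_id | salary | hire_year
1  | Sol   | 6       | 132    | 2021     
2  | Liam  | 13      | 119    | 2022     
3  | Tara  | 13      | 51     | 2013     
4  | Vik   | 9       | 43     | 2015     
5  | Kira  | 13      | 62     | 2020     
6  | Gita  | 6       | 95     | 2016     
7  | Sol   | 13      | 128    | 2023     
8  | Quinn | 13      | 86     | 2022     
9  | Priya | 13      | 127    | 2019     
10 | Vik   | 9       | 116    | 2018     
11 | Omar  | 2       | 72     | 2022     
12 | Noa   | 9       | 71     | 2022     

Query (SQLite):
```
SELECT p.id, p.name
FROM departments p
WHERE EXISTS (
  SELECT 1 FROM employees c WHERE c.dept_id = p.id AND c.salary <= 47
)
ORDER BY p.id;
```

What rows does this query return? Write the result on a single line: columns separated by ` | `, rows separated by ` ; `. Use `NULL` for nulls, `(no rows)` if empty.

For each departments row, check whether any employees with matching dept_id has salary <= 47.
Keep rows where that is true.

9 | HR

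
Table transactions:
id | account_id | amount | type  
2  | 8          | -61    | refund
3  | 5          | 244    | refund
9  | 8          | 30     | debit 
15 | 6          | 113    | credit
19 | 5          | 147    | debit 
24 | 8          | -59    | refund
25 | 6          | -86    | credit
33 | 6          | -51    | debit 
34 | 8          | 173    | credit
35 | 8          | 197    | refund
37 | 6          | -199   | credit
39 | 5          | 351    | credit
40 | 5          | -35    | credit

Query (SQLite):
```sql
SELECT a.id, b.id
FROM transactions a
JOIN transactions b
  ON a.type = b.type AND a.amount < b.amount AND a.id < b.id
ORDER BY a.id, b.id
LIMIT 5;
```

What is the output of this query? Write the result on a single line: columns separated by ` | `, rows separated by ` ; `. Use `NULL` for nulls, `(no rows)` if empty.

2 | 3 ; 2 | 24 ; 2 | 35 ; 9 | 19 ; 15 | 34

Pairs (a,b) with same type, a.amount < b.amount, a.id < b.id.
type groups: credit:{15,25,34,37,39,40} debit:{9,19,33} refund:{2,3,24,35}
Ordered by (a.id, b.id); first 5.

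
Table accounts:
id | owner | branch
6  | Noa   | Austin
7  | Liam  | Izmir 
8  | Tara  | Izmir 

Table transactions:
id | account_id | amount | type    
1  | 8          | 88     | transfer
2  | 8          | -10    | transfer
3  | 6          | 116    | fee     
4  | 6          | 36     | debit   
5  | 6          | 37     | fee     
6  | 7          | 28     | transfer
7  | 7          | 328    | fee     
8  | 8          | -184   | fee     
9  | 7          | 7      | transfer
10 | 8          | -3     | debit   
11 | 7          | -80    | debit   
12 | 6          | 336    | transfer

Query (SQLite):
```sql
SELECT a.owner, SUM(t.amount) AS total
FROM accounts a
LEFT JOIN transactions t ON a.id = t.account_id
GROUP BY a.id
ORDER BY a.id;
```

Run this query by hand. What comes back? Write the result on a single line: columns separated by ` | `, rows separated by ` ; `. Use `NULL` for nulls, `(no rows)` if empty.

LEFT JOIN keeps every accounts row; unmatched ones get NULL for transactions columns.
Group by accounts.id and compute SUM(t.amount). SUM over an all-NULL group is NULL.
  6: ids {3, 4, 5, 12} → SUM(t.amount)=525
  7: ids {6, 7, 9, 11} → SUM(t.amount)=283
  8: ids {1, 2, 8, 10} → SUM(t.amount)=-109

Noa | 525 ; Liam | 283 ; Tara | -109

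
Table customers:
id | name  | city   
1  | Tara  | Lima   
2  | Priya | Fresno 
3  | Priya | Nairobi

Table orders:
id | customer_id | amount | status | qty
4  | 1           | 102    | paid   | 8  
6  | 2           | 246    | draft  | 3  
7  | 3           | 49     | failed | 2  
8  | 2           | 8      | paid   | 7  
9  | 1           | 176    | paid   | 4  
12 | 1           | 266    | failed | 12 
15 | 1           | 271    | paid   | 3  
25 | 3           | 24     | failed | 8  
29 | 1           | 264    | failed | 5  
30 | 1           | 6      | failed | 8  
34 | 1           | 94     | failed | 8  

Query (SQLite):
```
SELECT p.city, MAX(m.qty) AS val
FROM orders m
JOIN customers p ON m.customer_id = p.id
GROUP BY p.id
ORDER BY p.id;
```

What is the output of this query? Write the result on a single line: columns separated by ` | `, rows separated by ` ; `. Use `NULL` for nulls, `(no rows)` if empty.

Lima | 12 ; Fresno | 7 ; Nairobi | 8

Join each orders row to its customers via customer_id.
Group joined rows by customers.id; compute MAX(m.qty) per group.
  1: ids {4, 9, 12, 15, 29, 30, 34} → MAX(m.qty)=12
  2: ids {6, 8} → MAX(m.qty)=7
  3: ids {7, 25} → MAX(m.qty)=8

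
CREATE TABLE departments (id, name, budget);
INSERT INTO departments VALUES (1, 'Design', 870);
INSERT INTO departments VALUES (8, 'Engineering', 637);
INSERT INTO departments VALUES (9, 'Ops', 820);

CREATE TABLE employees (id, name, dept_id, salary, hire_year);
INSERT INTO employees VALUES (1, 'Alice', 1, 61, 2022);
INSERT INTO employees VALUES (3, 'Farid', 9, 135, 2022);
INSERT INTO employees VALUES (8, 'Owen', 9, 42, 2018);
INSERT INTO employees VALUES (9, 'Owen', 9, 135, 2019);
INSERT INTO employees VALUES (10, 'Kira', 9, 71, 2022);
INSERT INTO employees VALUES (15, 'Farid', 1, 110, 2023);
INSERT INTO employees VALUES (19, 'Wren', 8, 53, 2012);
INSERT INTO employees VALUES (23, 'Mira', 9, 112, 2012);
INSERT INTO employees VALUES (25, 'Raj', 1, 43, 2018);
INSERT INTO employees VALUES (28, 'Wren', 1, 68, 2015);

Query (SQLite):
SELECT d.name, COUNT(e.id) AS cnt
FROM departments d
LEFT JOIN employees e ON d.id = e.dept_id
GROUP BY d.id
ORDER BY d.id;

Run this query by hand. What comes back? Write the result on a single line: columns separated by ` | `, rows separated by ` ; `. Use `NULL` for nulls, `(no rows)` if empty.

Design | 4 ; Engineering | 1 ; Ops | 5

LEFT JOIN keeps every departments row; unmatched ones get NULL for employees columns.
Group by departments.id and compute COUNT(e.id). COUNT(col) of an all-NULL group is 0.
  1: ids {1, 15, 25, 28} → COUNT(e.id)=4
  8: ids {19} → COUNT(e.id)=1
  9: ids {3, 8, 9, 10, 23} → COUNT(e.id)=5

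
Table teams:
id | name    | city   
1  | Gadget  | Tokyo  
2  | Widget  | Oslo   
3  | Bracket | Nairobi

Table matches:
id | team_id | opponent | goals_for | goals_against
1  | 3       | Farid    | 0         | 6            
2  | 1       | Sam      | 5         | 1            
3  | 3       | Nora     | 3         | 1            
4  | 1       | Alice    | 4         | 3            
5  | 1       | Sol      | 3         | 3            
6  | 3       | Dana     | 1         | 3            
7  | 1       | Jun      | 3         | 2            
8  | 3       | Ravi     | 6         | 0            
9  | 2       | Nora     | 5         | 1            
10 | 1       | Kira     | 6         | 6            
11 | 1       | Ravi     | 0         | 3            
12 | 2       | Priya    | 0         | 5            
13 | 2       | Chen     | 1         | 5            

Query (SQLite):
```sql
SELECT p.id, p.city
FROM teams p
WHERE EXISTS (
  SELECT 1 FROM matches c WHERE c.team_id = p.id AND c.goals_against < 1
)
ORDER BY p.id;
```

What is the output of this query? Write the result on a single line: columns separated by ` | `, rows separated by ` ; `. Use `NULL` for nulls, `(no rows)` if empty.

For each teams row, check whether any matches with matching team_id has goals_against < 1.
Keep rows where that is true.

3 | Nairobi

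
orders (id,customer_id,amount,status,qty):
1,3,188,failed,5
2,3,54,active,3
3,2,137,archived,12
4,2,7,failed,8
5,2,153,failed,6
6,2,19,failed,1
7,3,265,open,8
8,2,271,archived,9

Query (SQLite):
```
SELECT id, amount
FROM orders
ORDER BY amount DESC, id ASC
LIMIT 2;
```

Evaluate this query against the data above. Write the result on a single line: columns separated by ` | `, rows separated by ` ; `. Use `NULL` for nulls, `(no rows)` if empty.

Sort by amount desc, tiebreak id asc: (271, id=8), (265, id=7), (188, id=1), (153, id=5), (137, id=3) …. Take first 2.

8 | 271 ; 7 | 265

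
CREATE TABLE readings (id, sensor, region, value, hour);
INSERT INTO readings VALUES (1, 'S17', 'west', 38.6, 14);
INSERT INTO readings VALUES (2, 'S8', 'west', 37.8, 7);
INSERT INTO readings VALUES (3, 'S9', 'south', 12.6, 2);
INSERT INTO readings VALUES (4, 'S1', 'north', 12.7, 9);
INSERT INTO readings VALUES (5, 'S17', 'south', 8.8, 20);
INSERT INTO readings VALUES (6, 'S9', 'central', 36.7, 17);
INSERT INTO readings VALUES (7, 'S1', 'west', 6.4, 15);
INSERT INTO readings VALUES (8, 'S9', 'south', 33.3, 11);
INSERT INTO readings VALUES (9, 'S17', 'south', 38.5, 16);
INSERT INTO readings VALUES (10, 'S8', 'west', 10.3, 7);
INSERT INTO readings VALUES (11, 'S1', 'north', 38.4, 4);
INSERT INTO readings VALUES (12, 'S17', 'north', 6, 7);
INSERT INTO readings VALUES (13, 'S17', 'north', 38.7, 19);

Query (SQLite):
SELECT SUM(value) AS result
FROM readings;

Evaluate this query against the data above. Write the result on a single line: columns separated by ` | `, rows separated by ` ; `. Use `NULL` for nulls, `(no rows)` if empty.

318.8

All value values: [38.6, 37.8, 12.6, 12.7, 8.8, 36.7, 6.4, 33.3, 38.5, 10.3, 38.4, 6, 38.7].
SUM of non-NULL values = 318.8.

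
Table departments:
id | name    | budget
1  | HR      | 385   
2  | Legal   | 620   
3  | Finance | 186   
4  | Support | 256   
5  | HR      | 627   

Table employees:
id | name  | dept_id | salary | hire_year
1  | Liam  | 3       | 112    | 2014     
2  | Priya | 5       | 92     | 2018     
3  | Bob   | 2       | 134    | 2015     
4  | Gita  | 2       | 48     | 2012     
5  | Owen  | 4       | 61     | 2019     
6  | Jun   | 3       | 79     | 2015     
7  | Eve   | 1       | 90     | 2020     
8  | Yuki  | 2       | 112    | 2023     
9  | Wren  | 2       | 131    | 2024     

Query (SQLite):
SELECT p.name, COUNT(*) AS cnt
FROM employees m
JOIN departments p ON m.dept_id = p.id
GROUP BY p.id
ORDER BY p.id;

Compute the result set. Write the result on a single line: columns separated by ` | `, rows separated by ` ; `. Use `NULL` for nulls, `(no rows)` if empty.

Join each employees row to its departments via dept_id.
Group joined rows by departments.id; compute COUNT(*) per group.
  1: ids {7} → COUNT(*)=1
  2: ids {3, 4, 8, 9} → COUNT(*)=4
  3: ids {1, 6} → COUNT(*)=2
  4: ids {5} → COUNT(*)=1
  5: ids {2} → COUNT(*)=1

HR | 1 ; Legal | 4 ; Finance | 2 ; Support | 1 ; HR | 1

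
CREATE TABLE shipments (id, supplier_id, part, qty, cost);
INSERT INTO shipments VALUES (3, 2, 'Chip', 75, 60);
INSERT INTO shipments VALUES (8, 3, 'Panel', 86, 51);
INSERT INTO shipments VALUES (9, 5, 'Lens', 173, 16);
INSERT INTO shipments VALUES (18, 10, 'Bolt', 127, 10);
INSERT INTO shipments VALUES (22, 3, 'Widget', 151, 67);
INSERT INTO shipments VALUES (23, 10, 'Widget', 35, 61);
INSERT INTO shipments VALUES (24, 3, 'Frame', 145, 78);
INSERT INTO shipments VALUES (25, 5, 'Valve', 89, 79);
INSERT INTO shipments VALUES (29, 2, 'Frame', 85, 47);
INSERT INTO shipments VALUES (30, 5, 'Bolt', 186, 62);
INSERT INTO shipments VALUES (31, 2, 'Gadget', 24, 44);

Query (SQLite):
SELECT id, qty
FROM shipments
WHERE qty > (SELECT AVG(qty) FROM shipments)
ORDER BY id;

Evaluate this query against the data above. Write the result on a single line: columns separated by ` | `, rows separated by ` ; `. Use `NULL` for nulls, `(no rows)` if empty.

Scalar subquery: AVG(qty) over all shipments rows = 106.909091 (≈; comparison uses full precision).
Keep rows where qty > that value.

9 | 173 ; 18 | 127 ; 22 | 151 ; 24 | 145 ; 30 | 186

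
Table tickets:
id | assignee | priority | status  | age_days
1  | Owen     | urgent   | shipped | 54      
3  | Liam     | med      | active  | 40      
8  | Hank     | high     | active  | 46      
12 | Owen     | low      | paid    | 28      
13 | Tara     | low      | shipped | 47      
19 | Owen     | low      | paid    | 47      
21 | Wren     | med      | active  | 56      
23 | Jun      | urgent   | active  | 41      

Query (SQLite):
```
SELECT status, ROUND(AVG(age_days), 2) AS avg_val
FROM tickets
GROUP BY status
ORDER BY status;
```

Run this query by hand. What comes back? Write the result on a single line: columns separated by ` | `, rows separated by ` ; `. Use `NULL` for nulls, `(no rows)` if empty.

active | 45.75 ; paid | 37.5 ; shipped | 50.5

Partition tickets by status; compute ROUND(AVG(age_days), 2) within each group.
  active: ids {3, 8, 21, 23} → ROUND(AVG(age_days), 2)=45.75
  paid: ids {12, 19} → ROUND(AVG(age_days), 2)=37.5
  shipped: ids {1, 13} → ROUND(AVG(age_days), 2)=50.5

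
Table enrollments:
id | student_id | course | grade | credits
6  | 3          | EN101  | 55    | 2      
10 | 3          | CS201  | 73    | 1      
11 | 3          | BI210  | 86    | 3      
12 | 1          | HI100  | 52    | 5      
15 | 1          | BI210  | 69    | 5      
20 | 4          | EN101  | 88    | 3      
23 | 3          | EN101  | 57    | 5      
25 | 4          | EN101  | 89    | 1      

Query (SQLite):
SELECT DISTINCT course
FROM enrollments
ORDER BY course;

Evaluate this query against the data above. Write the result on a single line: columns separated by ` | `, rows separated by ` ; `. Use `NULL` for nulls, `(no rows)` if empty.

Collect distinct course values from enrollments.

BI210 ; CS201 ; EN101 ; HI100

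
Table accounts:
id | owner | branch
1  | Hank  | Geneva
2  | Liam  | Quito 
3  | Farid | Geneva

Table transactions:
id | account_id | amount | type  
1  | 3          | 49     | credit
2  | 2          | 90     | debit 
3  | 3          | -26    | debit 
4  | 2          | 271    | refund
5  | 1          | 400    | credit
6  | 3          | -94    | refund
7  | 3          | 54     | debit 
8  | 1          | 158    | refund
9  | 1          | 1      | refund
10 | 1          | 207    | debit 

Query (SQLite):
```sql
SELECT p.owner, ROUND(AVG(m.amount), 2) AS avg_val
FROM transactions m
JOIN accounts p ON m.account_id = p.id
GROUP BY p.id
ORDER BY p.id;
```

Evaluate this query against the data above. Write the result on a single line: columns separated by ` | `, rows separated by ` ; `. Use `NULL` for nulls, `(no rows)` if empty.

Hank | 191.5 ; Liam | 180.5 ; Farid | -4.25

Join each transactions row to its accounts via account_id.
Group joined rows by accounts.id; compute ROUND(AVG(m.amount), 2) per group.
  1: ids {5, 8, 9, 10} → ROUND(AVG(m.amount), 2)=191.5
  2: ids {2, 4} → ROUND(AVG(m.amount), 2)=180.5
  3: ids {1, 3, 6, 7} → ROUND(AVG(m.amount), 2)=-4.25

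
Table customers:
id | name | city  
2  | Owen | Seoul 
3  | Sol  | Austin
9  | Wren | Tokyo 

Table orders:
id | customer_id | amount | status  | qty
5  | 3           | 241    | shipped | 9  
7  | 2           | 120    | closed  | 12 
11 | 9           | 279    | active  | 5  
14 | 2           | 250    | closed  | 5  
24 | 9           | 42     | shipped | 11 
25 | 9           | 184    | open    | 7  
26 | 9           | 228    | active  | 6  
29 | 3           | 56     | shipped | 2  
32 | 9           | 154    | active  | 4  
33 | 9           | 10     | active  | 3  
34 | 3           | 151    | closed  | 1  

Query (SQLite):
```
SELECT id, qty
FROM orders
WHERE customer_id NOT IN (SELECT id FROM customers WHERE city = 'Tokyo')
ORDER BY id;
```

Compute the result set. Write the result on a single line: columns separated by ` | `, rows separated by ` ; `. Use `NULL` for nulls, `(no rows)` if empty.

5 | 9 ; 7 | 12 ; 14 | 5 ; 29 | 2 ; 34 | 1

Inner query: customers.id where city = 'Tokyo'.
Outer: keep orders rows whose customer_id is not in that set.
Inner query → {9}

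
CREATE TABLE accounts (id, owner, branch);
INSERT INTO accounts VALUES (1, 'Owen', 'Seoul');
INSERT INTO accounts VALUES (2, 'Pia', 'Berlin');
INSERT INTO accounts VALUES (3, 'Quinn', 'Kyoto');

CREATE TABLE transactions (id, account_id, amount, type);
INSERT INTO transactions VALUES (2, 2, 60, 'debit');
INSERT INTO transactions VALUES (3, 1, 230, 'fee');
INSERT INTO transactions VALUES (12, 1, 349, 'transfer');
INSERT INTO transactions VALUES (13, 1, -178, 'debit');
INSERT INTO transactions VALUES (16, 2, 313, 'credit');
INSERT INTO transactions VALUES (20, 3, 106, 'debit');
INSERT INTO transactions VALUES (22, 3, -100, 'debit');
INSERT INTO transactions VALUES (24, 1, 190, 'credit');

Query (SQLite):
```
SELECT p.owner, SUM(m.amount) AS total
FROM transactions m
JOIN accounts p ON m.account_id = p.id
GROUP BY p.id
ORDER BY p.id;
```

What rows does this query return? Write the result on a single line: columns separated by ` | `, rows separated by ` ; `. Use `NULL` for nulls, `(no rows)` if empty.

Owen | 591 ; Pia | 373 ; Quinn | 6

Join each transactions row to its accounts via account_id.
Group joined rows by accounts.id; compute SUM(m.amount) per group.
  1: ids {3, 12, 13, 24} → SUM(m.amount)=591
  2: ids {2, 16} → SUM(m.amount)=373
  3: ids {20, 22} → SUM(m.amount)=6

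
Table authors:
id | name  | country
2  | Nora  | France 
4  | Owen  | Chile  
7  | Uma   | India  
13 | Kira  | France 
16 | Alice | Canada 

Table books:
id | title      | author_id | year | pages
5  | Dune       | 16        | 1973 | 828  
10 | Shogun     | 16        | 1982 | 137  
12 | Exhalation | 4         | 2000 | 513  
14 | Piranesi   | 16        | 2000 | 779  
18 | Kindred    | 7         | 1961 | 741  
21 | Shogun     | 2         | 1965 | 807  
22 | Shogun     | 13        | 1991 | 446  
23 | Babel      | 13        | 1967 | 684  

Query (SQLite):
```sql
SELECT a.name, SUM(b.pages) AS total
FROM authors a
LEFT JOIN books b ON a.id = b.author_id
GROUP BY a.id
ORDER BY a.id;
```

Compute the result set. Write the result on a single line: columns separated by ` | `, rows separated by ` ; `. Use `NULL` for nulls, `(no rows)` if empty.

LEFT JOIN keeps every authors row; unmatched ones get NULL for books columns.
Group by authors.id and compute SUM(b.pages). SUM over an all-NULL group is NULL.
  2: ids {21} → SUM(b.pages)=807
  4: ids {12} → SUM(b.pages)=513
  7: ids {18} → SUM(b.pages)=741
  13: ids {22, 23} → SUM(b.pages)=1130
  16: ids {5, 10, 14} → SUM(b.pages)=1744

Nora | 807 ; Owen | 513 ; Uma | 741 ; Kira | 1130 ; Alice | 1744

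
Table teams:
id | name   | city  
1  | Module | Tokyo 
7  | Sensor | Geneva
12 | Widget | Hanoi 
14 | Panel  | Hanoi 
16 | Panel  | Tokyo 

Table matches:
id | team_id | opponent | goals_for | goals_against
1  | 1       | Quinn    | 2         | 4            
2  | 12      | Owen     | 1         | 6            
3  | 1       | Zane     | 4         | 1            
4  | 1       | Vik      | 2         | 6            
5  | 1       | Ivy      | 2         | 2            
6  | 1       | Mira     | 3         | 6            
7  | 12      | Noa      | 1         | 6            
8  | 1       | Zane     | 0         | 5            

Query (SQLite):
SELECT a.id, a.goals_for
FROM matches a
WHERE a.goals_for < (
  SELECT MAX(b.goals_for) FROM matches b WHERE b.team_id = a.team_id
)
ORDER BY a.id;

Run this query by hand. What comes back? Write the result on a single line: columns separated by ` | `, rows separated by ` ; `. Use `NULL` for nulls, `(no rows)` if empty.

For each matches row a, compute MAX(goals_for) over rows sharing a.team_id.
Keep row a if a.goals_for < that per-group MAX.
  team_id=1: MAX(goals_for) = 4
  team_id=12: MAX(goals_for) = 1

1 | 2 ; 4 | 2 ; 5 | 2 ; 6 | 3 ; 8 | 0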